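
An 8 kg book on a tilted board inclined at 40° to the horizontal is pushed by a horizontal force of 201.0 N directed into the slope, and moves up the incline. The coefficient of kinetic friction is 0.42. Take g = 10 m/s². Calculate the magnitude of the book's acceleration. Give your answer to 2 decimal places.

The horizontal push has components F cos 40° = 201.0 × 0.7660 = 153.966 N up the incline and F sin 40° = 201.0 × 0.6428 = 129.203 N pressing into the surface.
The normal force is therefore N = mg cos 40° + F sin 40° = 61.280 + 129.203 = 190.483 N, and kinetic friction down the slope is μN = 0.42 × 190.483 = 80.003 N.
Along the incline: F cos 40° − mg sin 40° − μN = ma, so 153.966 − 51.424 − 80.003 = 8 a, giving a = 2.8174 m/s².

2.82 m/s²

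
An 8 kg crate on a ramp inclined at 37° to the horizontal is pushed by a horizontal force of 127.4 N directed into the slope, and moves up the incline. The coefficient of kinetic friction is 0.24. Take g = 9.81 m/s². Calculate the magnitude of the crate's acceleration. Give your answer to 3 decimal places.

The horizontal push has components F cos 37° = 127.4 × 0.7986 = 101.742 N up the incline and F sin 37° = 127.4 × 0.6018 = 76.669 N pressing into the surface.
The normal force is therefore N = mg cos 37° + F sin 37° = 62.674 + 76.669 = 139.343 N, and kinetic friction down the slope is μN = 0.24 × 139.343 = 33.442 N.
Along the incline: F cos 37° − mg sin 37° − μN = ma, so 101.742 − 47.229 − 33.442 = 8 a, giving a = 2.6339 m/s².

2.634 m/s²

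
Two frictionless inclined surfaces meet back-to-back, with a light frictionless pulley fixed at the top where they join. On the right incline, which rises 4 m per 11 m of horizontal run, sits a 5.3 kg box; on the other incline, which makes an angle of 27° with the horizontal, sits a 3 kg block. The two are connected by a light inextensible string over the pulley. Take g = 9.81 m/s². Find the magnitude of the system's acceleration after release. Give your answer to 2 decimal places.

0.53 m/s²

Resolve each weight along its own incline: the 5.3 kg mass has component 5.3 × 9.81 × sin 19.98° = 17.768 N down its slope, and the 3 kg mass has 3 × 9.81 × sin 27° = 13.361 N down its slope.
The 5.3 kg side's 17.768 N exceeds the other side's 13.361 N, so that mass slides down and the 3 kg mass slides up. Taking that direction as positive, Newton's second law for the whole system gives 17.768 − 13.361 = (5.3 + 3) a, so a = 4.407 / 8.3 = 0.5310 m/s².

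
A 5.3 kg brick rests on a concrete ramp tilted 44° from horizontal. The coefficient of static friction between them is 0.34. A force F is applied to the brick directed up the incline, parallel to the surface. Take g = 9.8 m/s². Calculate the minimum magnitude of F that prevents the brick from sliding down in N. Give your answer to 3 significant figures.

23.4 N

The normal force is N = mg cos 44° = 37.363 N. With F at its minimum the brick is on the verge of sliding down, so static friction is at its maximum μ_s N = 0.34 × 37.363 = 12.703 N and acts up the slope.
Equilibrium along the incline: F + μ_s N = mg sin 44°, so F = 36.081 − 12.703 = 23.378 N.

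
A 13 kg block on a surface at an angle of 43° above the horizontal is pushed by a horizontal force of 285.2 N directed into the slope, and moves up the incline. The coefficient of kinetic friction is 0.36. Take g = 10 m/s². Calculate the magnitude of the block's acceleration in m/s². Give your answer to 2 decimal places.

The horizontal push has components F cos 43° = 285.2 × 0.7314 = 208.595 N up the incline and F sin 43° = 285.2 × 0.6820 = 194.506 N pressing into the surface.
The normal force is therefore N = mg cos 43° + F sin 43° = 95.082 + 194.506 = 289.588 N, and kinetic friction down the slope is μN = 0.36 × 289.588 = 104.252 N.
Along the incline: F cos 43° − mg sin 43° − μN = ma, so 208.595 − 88.660 − 104.252 = 13 a, giving a = 1.2064 m/s².

1.21 m/s²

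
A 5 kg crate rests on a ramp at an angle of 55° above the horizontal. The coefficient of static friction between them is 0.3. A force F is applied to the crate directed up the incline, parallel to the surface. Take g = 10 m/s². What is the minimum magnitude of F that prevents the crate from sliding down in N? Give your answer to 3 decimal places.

32.354 N

The normal force is N = mg cos 55° = 28.679 N. With F at its minimum the crate is on the verge of sliding down, so static friction is at its maximum μ_s N = 0.3 × 28.679 = 8.604 N and acts up the slope.
Equilibrium along the incline: F + μ_s N = mg sin 55°, so F = 40.958 − 8.604 = 32.354 N.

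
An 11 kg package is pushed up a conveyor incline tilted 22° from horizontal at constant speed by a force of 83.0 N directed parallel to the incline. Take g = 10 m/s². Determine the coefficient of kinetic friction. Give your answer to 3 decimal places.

At constant speed ΣF = 0 along the incline. The applied 83.0 N acts up the slope; the weight component mg sin 22° = 41.207 N and kinetic friction μN both act down the slope.
So 83.0 = 41.207 + μ × 101.990, giving μ = (83.0 − 41.207) / 101.990 = 0.4098.

0.410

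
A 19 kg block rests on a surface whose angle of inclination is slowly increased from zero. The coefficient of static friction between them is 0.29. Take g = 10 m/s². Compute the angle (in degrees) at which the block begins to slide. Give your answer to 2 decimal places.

At the threshold of sliding, static friction is at its maximum μ_s N and exactly balances the weight component along the incline: mg sin θ = μ_s mg cos θ.
Hence tan θ = μ_s = 0.29, so θ = arctan(0.29) = 16.1722°.

16.17°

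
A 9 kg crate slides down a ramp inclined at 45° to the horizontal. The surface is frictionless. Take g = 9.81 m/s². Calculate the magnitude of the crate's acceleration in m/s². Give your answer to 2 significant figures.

Resolving the weight along the incline: the component pulling the crate down the slope is mg sin 45° = 9 × 9.81 × 0.7071 = 62.430 N, and the normal force is N = mg cos 45° = 9 × 9.81 × 0.7071 = 62.430 N.
With no friction the net force along the incline is 62.430 N, so a = g sin 45° = 62.430 / 9 = 6.9367 m/s².

6.9 m/s²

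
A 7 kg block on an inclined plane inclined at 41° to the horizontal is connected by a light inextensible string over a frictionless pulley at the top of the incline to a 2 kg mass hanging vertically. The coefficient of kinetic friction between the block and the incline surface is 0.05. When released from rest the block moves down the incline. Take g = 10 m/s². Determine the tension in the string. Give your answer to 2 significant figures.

25 N

For the block on the incline: the weight component along the slope is m₁g sin 41° = 7 × 10 × 0.6561 = 45.927 N and the normal force is N = m₁g cos 41° = 52.830 N.
Kinetic friction opposes the block's motion down the incline: f = μN = 0.05 × 52.830 = 2.642 N acting up the slope.
Newton's second law for the block (down-slope positive): 45.927 − 2.642 − T = 7 a. For the hanging mass (upward positive): T − 2 × 10 = 2 a.
Adding the two equations eliminates T: 23.285 = 9 a, so a = 2.5872 m/s².
Then from the hanging mass's equation, T = 2 × (10 + 2.5872) = 25.174 N.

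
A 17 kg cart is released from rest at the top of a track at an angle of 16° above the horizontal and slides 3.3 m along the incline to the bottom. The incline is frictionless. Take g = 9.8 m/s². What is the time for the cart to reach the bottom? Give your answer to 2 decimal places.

1.56 s

The weight component along the incline is mg sin 16° = 45.921 N and the normal force is N = mg cos 16° = 160.146 N.
With no friction, a = g sin 16° = 2.7012 m/s².
Starting from rest, L = ½at², so t = √(2L/a) = √(2 × 3.3 / 2.7012) = 1.5631 s.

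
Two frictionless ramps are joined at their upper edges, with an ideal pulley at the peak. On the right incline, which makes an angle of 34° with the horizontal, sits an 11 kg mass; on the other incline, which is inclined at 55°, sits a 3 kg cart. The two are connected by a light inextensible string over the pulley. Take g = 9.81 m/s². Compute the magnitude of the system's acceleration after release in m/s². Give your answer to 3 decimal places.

Resolve each weight along its own incline: the 11 kg mass has component 11 × 9.81 × sin 34° = 60.343 N down its slope, and the 3 kg mass has 3 × 9.81 × sin 55° = 24.108 N down its slope.
The 11 kg side's 60.343 N exceeds the other side's 24.108 N, so that mass slides down and the 3 kg mass slides up. Taking that direction as positive, Newton's second law for the whole system gives 60.343 − 24.108 = (11 + 3) a, so a = 36.235 / 14 = 2.5882 m/s².

2.588 m/s²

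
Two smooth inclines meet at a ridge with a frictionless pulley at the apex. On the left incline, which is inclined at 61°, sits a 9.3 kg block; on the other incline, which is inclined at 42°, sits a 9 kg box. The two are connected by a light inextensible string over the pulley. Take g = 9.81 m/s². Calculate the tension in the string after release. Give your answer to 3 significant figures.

69.3 N

Resolve each weight along its own incline: the 9.3 kg mass has component 9.3 × 9.81 × sin 61° = 79.794 N down its slope, and the 9 kg mass has 9 × 9.81 × sin 42° = 59.078 N down its slope.
The 9.3 kg side's 79.794 N exceeds the other side's 59.078 N, so that mass slides down and the 9 kg mass slides up. Taking that direction as positive, Newton's second law for the whole system gives 79.794 − 59.078 = (9.3 + 9) a, so a = 20.716 / 18.3 = 1.1320 m/s².
For the 9 kg mass (up-slope positive): T − 59.078 = 9 × 1.1320, so T = 69.266 N.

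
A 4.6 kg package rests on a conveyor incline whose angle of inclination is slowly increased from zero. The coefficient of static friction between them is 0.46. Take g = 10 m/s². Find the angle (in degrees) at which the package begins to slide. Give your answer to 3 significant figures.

At the threshold of sliding, static friction is at its maximum μ_s N and exactly balances the weight component along the incline: mg sin θ = μ_s mg cos θ.
Hence tan θ = μ_s = 0.46, so θ = arctan(0.46) = 24.7024°.

24.7°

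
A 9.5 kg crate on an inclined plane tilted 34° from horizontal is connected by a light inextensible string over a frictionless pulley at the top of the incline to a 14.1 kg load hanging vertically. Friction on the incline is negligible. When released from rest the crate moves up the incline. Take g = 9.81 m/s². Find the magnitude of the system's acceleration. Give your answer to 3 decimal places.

3.653 m/s²

For the crate on the incline: the weight component along the slope is m₁g sin 34° = 9.5 × 9.81 × 0.5592 = 52.115 N and the normal force is N = m₁g cos 34° = 77.262 N.
Newton's second law for the crate (up-slope positive): T − 52.115 = 9.5 a. For the hanging load (downward positive): 14.1 × 9.81 − T = 14.1 a.
Adding the two equations eliminates T: 86.206 = 23.6 a, so a = 3.6528 m/s².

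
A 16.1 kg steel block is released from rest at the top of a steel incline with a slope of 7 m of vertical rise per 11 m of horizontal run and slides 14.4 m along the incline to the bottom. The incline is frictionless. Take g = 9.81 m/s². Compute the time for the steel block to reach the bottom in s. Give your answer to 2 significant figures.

The weight component along the incline is mg sin 32.47° = 84.795 N and the normal force is N = mg cos 32.47° = 133.249 N.
With no friction, a = g sin 32.47° = 5.2667 m/s².
Starting from rest, L = ½at², so t = √(2L/a) = √(2 × 14.4 / 5.2667) = 2.3384 s.

2.3 s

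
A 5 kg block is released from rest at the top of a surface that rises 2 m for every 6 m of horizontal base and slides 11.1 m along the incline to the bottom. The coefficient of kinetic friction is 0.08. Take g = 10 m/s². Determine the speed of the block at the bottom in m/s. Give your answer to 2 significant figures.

The weight component along the incline is mg sin 18.43° = 15.811 N and the normal force is N = mg cos 18.43° = 47.434 N.
Friction up the slope is f = μN = 0.08 × 47.434 = 3.795 N, so the net downslope force is 15.811 − 3.795 = 12.016 N and a = 12.016 / 5 = 2.4032 m/s².
Starting from rest over a distance of 11.1 m, v² = 2aL = 2 × 2.4032 × 11.1 = 53.3510, so v = 7.3042 m/s.

7.3 m/s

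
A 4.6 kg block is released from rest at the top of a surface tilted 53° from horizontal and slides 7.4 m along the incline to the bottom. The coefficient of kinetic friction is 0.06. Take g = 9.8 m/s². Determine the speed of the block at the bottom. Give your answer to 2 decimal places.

The weight component along the incline is mg sin 53° = 36.002 N and the normal force is N = mg cos 53° = 27.130 N.
Friction up the slope is f = μN = 0.06 × 27.130 = 1.628 N, so the net downslope force is 36.002 − 1.628 = 34.374 N and a = 34.374 / 4.6 = 7.4726 m/s².
Starting from rest over a distance of 7.4 m, v² = 2aL = 2 × 7.4726 × 7.4 = 110.5945, so v = 10.5164 m/s.

10.52 m/s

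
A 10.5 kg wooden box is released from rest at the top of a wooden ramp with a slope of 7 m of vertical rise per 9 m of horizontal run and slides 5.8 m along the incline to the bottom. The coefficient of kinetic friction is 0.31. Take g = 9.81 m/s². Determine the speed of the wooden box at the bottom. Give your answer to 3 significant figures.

6.48 m/s

The weight component along the incline is mg sin 37.87° = 63.239 N and the normal force is N = mg cos 37.87° = 81.307 N.
Friction up the slope is f = μN = 0.31 × 81.307 = 25.205 N, so the net downslope force is 63.239 − 25.205 = 38.034 N and a = 38.034 / 10.5 = 3.6223 m/s².
Starting from rest over a distance of 5.8 m, v² = 2aL = 2 × 3.6223 × 5.8 = 42.0187, so v = 6.4822 m/s.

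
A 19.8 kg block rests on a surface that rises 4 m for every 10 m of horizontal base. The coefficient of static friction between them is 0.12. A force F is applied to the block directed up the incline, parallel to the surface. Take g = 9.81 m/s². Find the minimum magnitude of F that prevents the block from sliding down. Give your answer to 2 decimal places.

50.50 N

The normal force is N = mg cos 21.80° = 180.345 N. With F at its minimum the block is on the verge of sliding down, so static friction is at its maximum μ_s N = 0.12 × 180.345 = 21.641 N and acts up the slope.
Equilibrium along the incline: F + μ_s N = mg sin 21.80°, so F = 72.138 − 21.641 = 50.497 N.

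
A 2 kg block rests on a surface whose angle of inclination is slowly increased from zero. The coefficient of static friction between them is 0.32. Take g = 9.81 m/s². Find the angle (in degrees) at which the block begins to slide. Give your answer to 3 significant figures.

17.7°

At the threshold of sliding, static friction is at its maximum μ_s N and exactly balances the weight component along the incline: mg sin θ = μ_s mg cos θ.
Hence tan θ = μ_s = 0.32, so θ = arctan(0.32) = 17.7447°.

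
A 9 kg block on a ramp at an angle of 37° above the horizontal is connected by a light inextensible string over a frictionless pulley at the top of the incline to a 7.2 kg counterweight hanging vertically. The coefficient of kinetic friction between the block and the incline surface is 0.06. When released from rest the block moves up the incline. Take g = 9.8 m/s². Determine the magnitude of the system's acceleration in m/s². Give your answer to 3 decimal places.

For the block on the incline: the weight component along the slope is m₁g sin 37° = 9 × 9.8 × 0.6018 = 53.079 N and the normal force is N = m₁g cos 37° = 70.440 N.
Kinetic friction opposes the block's motion up the incline: f = μN = 0.06 × 70.440 = 4.226 N acting down the slope.
Newton's second law for the block (up-slope positive): T − 53.079 − 4.226 = 9 a. For the hanging counterweight (downward positive): 7.2 × 9.8 − T = 7.2 a.
Adding the two equations eliminates T: 13.255 = 16.2 a, so a = 0.8182 m/s².

0.818 m/s²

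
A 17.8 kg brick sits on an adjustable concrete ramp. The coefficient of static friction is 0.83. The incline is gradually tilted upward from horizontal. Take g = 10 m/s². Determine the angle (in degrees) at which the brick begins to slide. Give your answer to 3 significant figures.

39.7°

At the threshold of sliding, static friction is at its maximum μ_s N and exactly balances the weight component along the incline: mg sin θ = μ_s mg cos θ.
Hence tan θ = μ_s = 0.83, so θ = arctan(0.83) = 39.6927°.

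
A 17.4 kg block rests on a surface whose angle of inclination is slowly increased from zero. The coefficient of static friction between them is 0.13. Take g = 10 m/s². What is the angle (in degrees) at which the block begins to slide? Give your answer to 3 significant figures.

At the threshold of sliding, static friction is at its maximum μ_s N and exactly balances the weight component along the incline: mg sin θ = μ_s mg cos θ.
Hence tan θ = μ_s = 0.13, so θ = arctan(0.13) = 7.4069°.

7.41°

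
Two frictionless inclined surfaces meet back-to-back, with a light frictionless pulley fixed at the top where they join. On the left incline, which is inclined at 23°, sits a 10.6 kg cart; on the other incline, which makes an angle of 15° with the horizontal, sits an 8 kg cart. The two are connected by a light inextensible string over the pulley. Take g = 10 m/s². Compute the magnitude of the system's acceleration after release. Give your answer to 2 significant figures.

1.1 m/s²

Resolve each weight along its own incline: the 10.6 kg mass has component 10.6 × 10 × sin 23° = 41.417 N down its slope, and the 8 kg mass has 8 × 10 × sin 15° = 20.706 N down its slope.
The 10.6 kg side's 41.417 N exceeds the other side's 20.706 N, so that mass slides down and the 8 kg mass slides up. Taking that direction as positive, Newton's second law for the whole system gives 41.417 − 20.706 = (10.6 + 8) a, so a = 20.711 / 18.6 = 1.1135 m/s².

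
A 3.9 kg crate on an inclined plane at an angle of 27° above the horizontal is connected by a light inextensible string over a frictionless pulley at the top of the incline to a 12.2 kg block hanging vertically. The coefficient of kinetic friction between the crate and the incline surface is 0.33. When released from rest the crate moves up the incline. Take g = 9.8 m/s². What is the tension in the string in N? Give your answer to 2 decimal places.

For the crate on the incline: the weight component along the slope is m₁g sin 27° = 3.9 × 9.8 × 0.4540 = 17.352 N and the normal force is N = m₁g cos 27° = 34.054 N.
Kinetic friction opposes the crate's motion up the incline: f = μN = 0.33 × 34.054 = 11.238 N acting down the slope.
Newton's second law for the crate (up-slope positive): T − 17.352 − 11.238 = 3.9 a. For the hanging block (downward positive): 12.2 × 9.8 − T = 12.2 a.
Adding the two equations eliminates T: 90.970 = 16.1 a, so a = 5.6503 m/s².
Then from the hanging block's equation, T = 12.2 × (9.8 − 5.6503) = 50.626 N.

50.63 N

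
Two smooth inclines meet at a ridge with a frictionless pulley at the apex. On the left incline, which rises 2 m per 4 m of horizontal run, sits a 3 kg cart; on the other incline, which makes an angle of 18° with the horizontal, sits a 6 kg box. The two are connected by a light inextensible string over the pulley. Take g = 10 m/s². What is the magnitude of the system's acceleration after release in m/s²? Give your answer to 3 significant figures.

0.569 m/s²

Resolve each weight along its own incline: the 3 kg mass has component 3 × 10 × sin 26.57° = 13.416 N down its slope, and the 6 kg mass has 6 × 10 × sin 18° = 18.541 N down its slope.
The 6 kg side's 18.541 N exceeds the other side's 13.416 N, so that mass slides down and the 3 kg mass slides up. Taking that direction as positive, Newton's second law for the whole system gives 18.541 − 13.416 = (3 + 6) a, so a = 5.125 / 9 = 0.5694 m/s².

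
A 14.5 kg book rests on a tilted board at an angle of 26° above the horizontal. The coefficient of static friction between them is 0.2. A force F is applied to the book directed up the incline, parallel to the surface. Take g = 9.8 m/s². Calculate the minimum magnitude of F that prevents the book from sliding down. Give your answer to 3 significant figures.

The normal force is N = mg cos 26° = 127.719 N. With F at its minimum the book is on the verge of sliding down, so static friction is at its maximum μ_s N = 0.2 × 127.719 = 25.544 N and acts up the slope.
Equilibrium along the incline: F + μ_s N = mg sin 26°, so F = 62.293 − 25.544 = 36.749 N.

36.7 N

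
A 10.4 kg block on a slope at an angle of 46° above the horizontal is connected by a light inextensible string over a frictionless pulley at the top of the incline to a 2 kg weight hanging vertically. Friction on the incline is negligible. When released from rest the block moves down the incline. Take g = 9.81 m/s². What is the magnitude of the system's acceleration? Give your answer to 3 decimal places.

4.336 m/s²

For the block on the incline: the weight component along the slope is m₁g sin 46° = 10.4 × 9.81 × 0.7193 = 73.386 N and the normal force is N = m₁g cos 46° = 70.872 N.
Newton's second law for the block (down-slope positive): 73.386 − T = 10.4 a. For the hanging weight (upward positive): T − 2 × 9.81 = 2 a.
Adding the two equations eliminates T: 53.766 = 12.4 a, so a = 4.3360 m/s².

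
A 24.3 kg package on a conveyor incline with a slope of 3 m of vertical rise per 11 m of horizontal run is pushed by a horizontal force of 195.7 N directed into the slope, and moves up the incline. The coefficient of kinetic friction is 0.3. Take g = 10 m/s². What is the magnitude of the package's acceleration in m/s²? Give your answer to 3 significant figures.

The horizontal push has components F cos 15.26° = 195.7 × 0.9648 = 188.811 N up the incline and F sin 15.26° = 195.7 × 0.2631 = 51.489 N pressing into the surface.
The normal force is therefore N = mg cos 15.26° + F sin 15.26° = 234.446 + 51.489 = 285.935 N, and kinetic friction down the slope is μN = 0.3 × 285.935 = 85.781 N.
Along the incline: F cos 15.26° − mg sin 15.26° − μN = ma, so 188.811 − 63.933 − 85.781 = 24.3 a, giving a = 1.6089 m/s².

1.61 m/s²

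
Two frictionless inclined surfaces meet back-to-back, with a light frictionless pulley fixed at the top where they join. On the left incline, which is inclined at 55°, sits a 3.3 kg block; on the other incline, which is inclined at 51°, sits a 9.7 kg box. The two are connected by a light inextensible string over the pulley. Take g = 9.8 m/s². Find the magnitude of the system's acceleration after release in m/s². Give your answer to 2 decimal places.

Resolve each weight along its own incline: the 3.3 kg mass has component 3.3 × 9.8 × sin 55° = 26.491 N down its slope, and the 9.7 kg mass has 9.7 × 9.8 × sin 51° = 73.875 N down its slope.
The 9.7 kg side's 73.875 N exceeds the other side's 26.491 N, so that mass slides down and the 3.3 kg mass slides up. Taking that direction as positive, Newton's second law for the whole system gives 73.875 − 26.491 = (3.3 + 9.7) a, so a = 47.384 / 13 = 3.6449 m/s².

3.64 m/s²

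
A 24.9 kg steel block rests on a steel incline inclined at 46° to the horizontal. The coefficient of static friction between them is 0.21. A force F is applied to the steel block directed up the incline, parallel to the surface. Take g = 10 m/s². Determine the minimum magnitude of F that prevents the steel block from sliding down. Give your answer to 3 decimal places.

The normal force is N = mg cos 46° = 172.970 N. With F at its minimum the steel block is on the verge of sliding down, so static friction is at its maximum μ_s N = 0.21 × 172.970 = 36.324 N and acts up the slope.
Equilibrium along the incline: F + μ_s N = mg sin 46°, so F = 179.116 − 36.324 = 142.792 N.

142.792 N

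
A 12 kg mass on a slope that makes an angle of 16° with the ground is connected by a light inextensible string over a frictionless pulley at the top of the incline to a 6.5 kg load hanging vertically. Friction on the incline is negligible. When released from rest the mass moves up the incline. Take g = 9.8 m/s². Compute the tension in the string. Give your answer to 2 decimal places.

For the mass on the incline: the weight component along the slope is m₁g sin 16° = 12 × 9.8 × 0.2756 = 32.411 N and the normal force is N = m₁g cos 16° = 113.044 N.
Newton's second law for the mass (up-slope positive): T − 32.411 = 12 a. For the hanging load (downward positive): 6.5 × 9.8 − T = 6.5 a.
Adding the two equations eliminates T: 31.289 = 18.5 a, so a = 1.6913 m/s².
Then from the hanging load's equation, T = 6.5 × (9.8 − 1.6913) = 52.707 N.

52.71 N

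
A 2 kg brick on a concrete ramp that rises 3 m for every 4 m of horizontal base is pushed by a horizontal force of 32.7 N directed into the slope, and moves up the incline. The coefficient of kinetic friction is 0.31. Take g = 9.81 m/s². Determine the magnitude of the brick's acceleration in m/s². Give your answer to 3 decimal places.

The horizontal push has components F cos 36.87° = 32.7 × 0.8000 = 26.160 N up the incline and F sin 36.87° = 32.7 × 0.6000 = 19.620 N pressing into the surface.
The normal force is therefore N = mg cos 36.87° + F sin 36.87° = 15.696 + 19.620 = 35.316 N, and kinetic friction down the slope is μN = 0.31 × 35.316 = 10.948 N.
Along the incline: F cos 36.87° − mg sin 36.87° − μN = ma, so 26.160 − 11.772 − 10.948 = 2 a, giving a = 1.7200 m/s².

1.720 m/s²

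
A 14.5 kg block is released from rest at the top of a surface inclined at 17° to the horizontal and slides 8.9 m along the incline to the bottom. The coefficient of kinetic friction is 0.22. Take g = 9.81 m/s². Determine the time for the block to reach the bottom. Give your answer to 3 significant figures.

4.70 s

The weight component along the incline is mg sin 17° = 41.588 N and the normal force is N = mg cos 17° = 136.030 N.
Friction up the slope is f = μN = 0.22 × 136.030 = 29.927 N, so the net downslope force is 41.588 − 29.927 = 11.661 N and a = 11.661 / 14.5 = 0.8042 m/s².
Starting from rest, L = ½at², so t = √(2L/a) = √(2 × 8.9 / 0.8042) = 4.7047 s.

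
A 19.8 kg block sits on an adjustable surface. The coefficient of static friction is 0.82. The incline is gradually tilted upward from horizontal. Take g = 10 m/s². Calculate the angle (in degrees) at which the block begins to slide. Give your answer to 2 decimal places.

39.35°

At the threshold of sliding, static friction is at its maximum μ_s N and exactly balances the weight component along the incline: mg sin θ = μ_s mg cos θ.
Hence tan θ = μ_s = 0.82, so θ = arctan(0.82) = 39.3518°.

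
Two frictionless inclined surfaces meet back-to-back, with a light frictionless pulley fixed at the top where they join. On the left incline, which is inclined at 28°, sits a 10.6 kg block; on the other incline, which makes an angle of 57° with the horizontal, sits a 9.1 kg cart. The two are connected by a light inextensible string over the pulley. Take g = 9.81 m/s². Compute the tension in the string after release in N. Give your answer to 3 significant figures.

62.8 N

Resolve each weight along its own incline: the 10.6 kg mass has component 10.6 × 9.81 × sin 28° = 48.818 N down its slope, and the 9.1 kg mass has 9.1 × 9.81 × sin 57° = 74.869 N down its slope.
The 9.1 kg side's 74.869 N exceeds the other side's 48.818 N, so that mass slides down and the 10.6 kg mass slides up. Taking that direction as positive, Newton's second law for the whole system gives 74.869 − 48.818 = (10.6 + 9.1) a, so a = 26.051 / 19.7 = 1.3224 m/s².
For the 10.6 kg mass (up-slope positive): T − 48.818 = 10.6 × 1.3224, so T = 62.835 N.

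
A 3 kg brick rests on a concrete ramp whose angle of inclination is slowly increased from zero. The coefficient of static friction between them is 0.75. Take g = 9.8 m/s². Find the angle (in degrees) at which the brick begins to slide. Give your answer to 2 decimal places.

36.87°

At the threshold of sliding, static friction is at its maximum μ_s N and exactly balances the weight component along the incline: mg sin θ = μ_s mg cos θ.
Hence tan θ = μ_s = 0.75, so θ = arctan(0.75) = 36.8699°.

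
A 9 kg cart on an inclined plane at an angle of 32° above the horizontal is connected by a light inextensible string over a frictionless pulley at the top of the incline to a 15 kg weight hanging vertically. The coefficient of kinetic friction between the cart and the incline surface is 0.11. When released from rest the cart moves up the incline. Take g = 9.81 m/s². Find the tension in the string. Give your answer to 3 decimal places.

For the cart on the incline: the weight component along the slope is m₁g sin 32° = 9 × 9.81 × 0.5299 = 46.785 N and the normal force is N = m₁g cos 32° = 74.874 N.
Kinetic friction opposes the cart's motion up the incline: f = μN = 0.11 × 74.874 = 8.236 N acting down the slope.
Newton's second law for the cart (up-slope positive): T − 46.785 − 8.236 = 9 a. For the hanging weight (downward positive): 15 × 9.81 − T = 15 a.
Adding the two equations eliminates T: 92.129 = 24 a, so a = 3.8387 m/s².
Then from the hanging weight's equation, T = 15 × (9.81 − 3.8387) = 89.570 N.

89.570 N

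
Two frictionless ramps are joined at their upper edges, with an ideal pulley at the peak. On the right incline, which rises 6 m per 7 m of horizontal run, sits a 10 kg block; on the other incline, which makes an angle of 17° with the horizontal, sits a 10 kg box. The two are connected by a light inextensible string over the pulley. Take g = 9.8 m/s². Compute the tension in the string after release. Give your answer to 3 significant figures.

46.2 N

Resolve each weight along its own incline: the 10 kg mass has component 10 × 9.8 × sin 40.60° = 63.778 N down its slope, and the 10 kg mass has 10 × 9.8 × sin 17° = 28.652 N down its slope.
The 10 kg side's 63.778 N exceeds the other side's 28.652 N, so that mass slides down and the 10 kg mass slides up. Taking that direction as positive, Newton's second law for the whole system gives 63.778 − 28.652 = (10 + 10) a, so a = 35.126 / 20 = 1.7563 m/s².
For the 10 kg mass (up-slope positive): T − 28.652 = 10 × 1.7563, so T = 46.215 N.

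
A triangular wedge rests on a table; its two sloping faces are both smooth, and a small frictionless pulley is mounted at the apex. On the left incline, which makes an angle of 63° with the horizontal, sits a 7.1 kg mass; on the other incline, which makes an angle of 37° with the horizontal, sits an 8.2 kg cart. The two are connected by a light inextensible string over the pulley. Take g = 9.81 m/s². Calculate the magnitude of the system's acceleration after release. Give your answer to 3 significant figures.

0.892 m/s²

Resolve each weight along its own incline: the 7.1 kg mass has component 7.1 × 9.81 × sin 63° = 62.059 N down its slope, and the 8.2 kg mass has 8.2 × 9.81 × sin 37° = 48.411 N down its slope.
The 7.1 kg side's 62.059 N exceeds the other side's 48.411 N, so that mass slides down and the 8.2 kg mass slides up. Taking that direction as positive, Newton's second law for the whole system gives 62.059 − 48.411 = (7.1 + 8.2) a, so a = 13.648 / 15.3 = 0.8920 m/s².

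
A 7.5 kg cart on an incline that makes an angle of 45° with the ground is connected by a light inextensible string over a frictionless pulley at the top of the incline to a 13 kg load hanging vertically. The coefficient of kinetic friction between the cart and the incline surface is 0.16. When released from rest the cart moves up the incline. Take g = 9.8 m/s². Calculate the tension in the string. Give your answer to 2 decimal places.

84.84 N

For the cart on the incline: the weight component along the slope is m₁g sin 45° = 7.5 × 9.8 × 0.7071 = 51.972 N and the normal force is N = m₁g cos 45° = 51.972 N.
Kinetic friction opposes the cart's motion up the incline: f = μN = 0.16 × 51.972 = 8.316 N acting down the slope.
Newton's second law for the cart (up-slope positive): T − 51.972 − 8.316 = 7.5 a. For the hanging load (downward positive): 13 × 9.8 − T = 13 a.
Adding the two equations eliminates T: 67.112 = 20.5 a, so a = 3.2738 m/s².
Then from the hanging load's equation, T = 13 × (9.8 − 3.2738) = 84.841 N.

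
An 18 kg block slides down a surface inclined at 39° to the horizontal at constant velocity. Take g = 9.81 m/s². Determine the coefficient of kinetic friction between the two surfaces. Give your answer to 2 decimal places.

At constant velocity the net force along the incline is zero: mg sin 39° = μ mg cos 39°.
So μ = tan 39° = 0.6293 / 0.7771 = 0.8098.

0.81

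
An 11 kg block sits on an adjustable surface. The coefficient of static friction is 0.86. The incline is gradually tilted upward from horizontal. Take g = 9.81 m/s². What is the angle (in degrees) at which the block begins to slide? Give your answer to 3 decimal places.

At the threshold of sliding, static friction is at its maximum μ_s N and exactly balances the weight component along the incline: mg sin θ = μ_s mg cos θ.
Hence tan θ = μ_s = 0.86, so θ = arctan(0.86) = 40.6955°.

40.696°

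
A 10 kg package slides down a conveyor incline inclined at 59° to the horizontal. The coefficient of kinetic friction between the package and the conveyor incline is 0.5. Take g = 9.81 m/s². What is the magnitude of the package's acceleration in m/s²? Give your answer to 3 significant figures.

Resolving the weight along the incline: the component pulling the package down the slope is mg sin 59° = 10 × 9.81 × 0.8572 = 84.091 N, and the normal force is N = mg cos 59° = 10 × 9.81 × 0.5150 = 50.522 N.
Kinetic friction acts up the slope with magnitude f = μN = 0.5 × 50.522 = 25.261 N.
Net force along the incline is 84.091 − 25.261 = 58.830 N, so a = 58.830 / 10 = 5.8830 m/s².

5.88 m/s²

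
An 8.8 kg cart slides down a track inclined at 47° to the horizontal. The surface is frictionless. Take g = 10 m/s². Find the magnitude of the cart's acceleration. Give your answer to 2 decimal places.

Resolving the weight along the incline: the component pulling the cart down the slope is mg sin 47° = 8.8 × 10 × 0.7314 = 64.363 N, and the normal force is N = mg cos 47° = 8.8 × 10 × 0.6820 = 60.016 N.
With no friction the net force along the incline is 64.363 N, so a = g sin 47° = 64.363 / 8.8 = 7.3140 m/s².

7.31 m/s²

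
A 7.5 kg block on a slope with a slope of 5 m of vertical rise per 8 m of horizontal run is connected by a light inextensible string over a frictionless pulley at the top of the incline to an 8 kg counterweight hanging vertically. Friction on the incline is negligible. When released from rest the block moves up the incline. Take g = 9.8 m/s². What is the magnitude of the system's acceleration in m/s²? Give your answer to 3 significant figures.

For the block on the incline: the weight component along the slope is m₁g sin 32.01° = 7.5 × 9.8 × 0.5300 = 38.955 N and the normal force is N = m₁g cos 32.01° = 62.328 N.
Newton's second law for the block (up-slope positive): T − 38.955 = 7.5 a. For the hanging counterweight (downward positive): 8 × 9.8 − T = 8 a.
Adding the two equations eliminates T: 39.445 = 15.5 a, so a = 2.5448 m/s².

2.54 m/s²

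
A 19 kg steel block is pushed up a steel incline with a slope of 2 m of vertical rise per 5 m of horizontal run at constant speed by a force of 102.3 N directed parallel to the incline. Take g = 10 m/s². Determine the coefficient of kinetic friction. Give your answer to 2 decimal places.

0.18

At constant speed ΣF = 0 along the incline. The applied 102.3 N acts up the slope; the weight component mg sin 21.80° = 70.564 N and kinetic friction μN both act down the slope.
So 102.3 = 70.564 + μ × 176.411, giving μ = (102.3 − 70.564) / 176.411 = 0.1799.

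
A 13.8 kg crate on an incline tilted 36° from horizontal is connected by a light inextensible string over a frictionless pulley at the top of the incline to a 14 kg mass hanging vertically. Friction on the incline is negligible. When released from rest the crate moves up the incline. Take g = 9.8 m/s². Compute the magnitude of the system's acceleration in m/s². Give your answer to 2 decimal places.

For the crate on the incline: the weight component along the slope is m₁g sin 36° = 13.8 × 9.8 × 0.5878 = 79.494 N and the normal force is N = m₁g cos 36° = 109.411 N.
Newton's second law for the crate (up-slope positive): T − 79.494 = 13.8 a. For the hanging mass (downward positive): 14 × 9.8 − T = 14 a.
Adding the two equations eliminates T: 57.706 = 27.8 a, so a = 2.0758 m/s².

2.08 m/s²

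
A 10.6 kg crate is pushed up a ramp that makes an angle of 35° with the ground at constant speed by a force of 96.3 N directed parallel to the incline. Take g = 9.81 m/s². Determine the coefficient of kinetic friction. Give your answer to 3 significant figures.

At constant speed ΣF = 0 along the incline. The applied 96.3 N acts up the slope; the weight component mg sin 35° = 59.644 N and kinetic friction μN both act down the slope.
So 96.3 = 59.644 + μ × 85.180, giving μ = (96.3 − 59.644) / 85.180 = 0.4303.

0.430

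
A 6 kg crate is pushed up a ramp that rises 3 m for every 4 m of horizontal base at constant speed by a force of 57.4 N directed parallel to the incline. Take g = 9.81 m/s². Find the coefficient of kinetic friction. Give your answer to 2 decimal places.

At constant speed ΣF = 0 along the incline. The applied 57.4 N acts up the slope; the weight component mg sin 36.87° = 35.316 N and kinetic friction μN both act down the slope.
So 57.4 = 35.316 + μ × 47.088, giving μ = (57.4 − 35.316) / 47.088 = 0.4690.

0.47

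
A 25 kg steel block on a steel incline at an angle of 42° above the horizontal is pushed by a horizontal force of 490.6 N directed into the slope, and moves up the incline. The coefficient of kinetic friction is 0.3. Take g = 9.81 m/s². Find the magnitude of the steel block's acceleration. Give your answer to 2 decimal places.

1.89 m/s²

The horizontal push has components F cos 42° = 490.6 × 0.7431 = 364.565 N up the incline and F sin 42° = 490.6 × 0.6691 = 328.260 N pressing into the surface.
The normal force is therefore N = mg cos 42° + F sin 42° = 182.245 + 328.260 = 510.505 N, and kinetic friction down the slope is μN = 0.3 × 510.505 = 153.151 N.
Along the incline: F cos 42° − mg sin 42° − μN = ma, so 364.565 − 164.097 − 153.151 = 25 a, giving a = 1.8927 m/s².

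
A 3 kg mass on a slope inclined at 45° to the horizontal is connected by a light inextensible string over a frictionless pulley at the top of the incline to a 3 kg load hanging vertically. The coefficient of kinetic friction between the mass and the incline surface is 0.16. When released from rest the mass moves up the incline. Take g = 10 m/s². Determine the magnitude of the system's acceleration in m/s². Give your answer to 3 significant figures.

For the mass on the incline: the weight component along the slope is m₁g sin 45° = 3 × 10 × 0.7071 = 21.213 N and the normal force is N = m₁g cos 45° = 21.213 N.
Kinetic friction opposes the mass's motion up the incline: f = μN = 0.16 × 21.213 = 3.394 N acting down the slope.
Newton's second law for the mass (up-slope positive): T − 21.213 − 3.394 = 3 a. For the hanging load (downward positive): 3 × 10 − T = 3 a.
Adding the two equations eliminates T: 5.393 = 6 a, so a = 0.8988 m/s².

0.899 m/s²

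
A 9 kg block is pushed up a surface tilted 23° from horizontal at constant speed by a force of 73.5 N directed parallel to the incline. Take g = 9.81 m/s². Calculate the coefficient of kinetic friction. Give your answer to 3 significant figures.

At constant speed ΣF = 0 along the incline. The applied 73.5 N acts up the slope; the weight component mg sin 23° = 34.498 N and kinetic friction μN both act down the slope.
So 73.5 = 34.498 + μ × 81.271, giving μ = (73.5 − 34.498) / 81.271 = 0.4799.

0.480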